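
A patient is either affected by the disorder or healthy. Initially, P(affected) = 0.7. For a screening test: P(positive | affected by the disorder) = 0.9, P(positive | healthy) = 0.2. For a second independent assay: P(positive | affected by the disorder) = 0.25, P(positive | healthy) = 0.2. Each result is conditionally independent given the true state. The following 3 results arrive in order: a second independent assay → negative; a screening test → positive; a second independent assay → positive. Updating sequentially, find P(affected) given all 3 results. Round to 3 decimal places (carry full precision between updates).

0.925

Each posterior becomes the prior for the next update.
After a second independent assay='negative': P(affected) = 0.75·0.7000 / (0.75·0.7000 + 0.8·0.3000) ≈ 0.6863
After a screening test='positive': P(affected) = 0.9·0.6863 / (0.9·0.6863 + 0.2·0.3137) ≈ 0.9078
After a second independent assay='positive': P(affected) = 0.25·0.9078 / (0.25·0.9078 + 0.2·0.0922) ≈ 0.9248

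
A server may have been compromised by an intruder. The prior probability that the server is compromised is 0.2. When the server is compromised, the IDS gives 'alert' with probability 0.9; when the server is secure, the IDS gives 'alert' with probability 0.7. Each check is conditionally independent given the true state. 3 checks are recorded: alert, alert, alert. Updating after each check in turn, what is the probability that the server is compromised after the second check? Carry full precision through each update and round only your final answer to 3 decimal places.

Each posterior becomes the prior for the next update.
After 'alert': P(compromised) = 0.9·0.2000 / (0.9·0.2000 + 0.7·0.8000) ≈ 0.2432
After 'alert': P(compromised) = 0.9·0.2432 / (0.9·0.2432 + 0.7·0.7568) ≈ 0.2924

0.292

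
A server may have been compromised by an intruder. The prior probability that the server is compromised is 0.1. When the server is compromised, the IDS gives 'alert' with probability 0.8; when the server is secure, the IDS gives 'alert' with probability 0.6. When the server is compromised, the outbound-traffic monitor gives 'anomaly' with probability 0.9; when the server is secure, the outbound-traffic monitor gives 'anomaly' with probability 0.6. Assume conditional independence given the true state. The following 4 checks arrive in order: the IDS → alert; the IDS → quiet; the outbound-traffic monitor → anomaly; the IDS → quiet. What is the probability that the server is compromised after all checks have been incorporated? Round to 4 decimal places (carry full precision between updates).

0.0526

After the IDS='alert': P(compromised) = 0.8·0.1000 / (0.8·0.1000 + 0.6·0.9000) ≈ 0.1290
After the IDS='quiet': P(compromised) = 0.2·0.1290 / (0.2·0.1290 + 0.4·0.8710) ≈ 0.0690
After the outbound-traffic monitor='anomaly': P(compromised) = 0.9·0.0690 / (0.9·0.0690 + 0.6·0.9310) ≈ 0.1000
After the IDS='quiet': P(compromised) = 0.2·0.1000 / (0.2·0.1000 + 0.4·0.9000) ≈ 0.0526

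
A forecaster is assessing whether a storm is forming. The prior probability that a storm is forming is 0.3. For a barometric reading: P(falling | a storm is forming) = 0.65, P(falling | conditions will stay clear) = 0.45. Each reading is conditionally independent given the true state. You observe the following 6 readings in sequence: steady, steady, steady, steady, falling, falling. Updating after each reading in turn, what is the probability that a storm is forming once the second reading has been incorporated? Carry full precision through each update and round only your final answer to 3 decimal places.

0.148

After 'steady': P(storm) = 0.35·0.3000 / (0.35·0.3000 + 0.55·0.7000) ≈ 0.2143
After 'steady': P(storm) = 0.35·0.2143 / (0.35·0.2143 + 0.55·0.7857) ≈ 0.1479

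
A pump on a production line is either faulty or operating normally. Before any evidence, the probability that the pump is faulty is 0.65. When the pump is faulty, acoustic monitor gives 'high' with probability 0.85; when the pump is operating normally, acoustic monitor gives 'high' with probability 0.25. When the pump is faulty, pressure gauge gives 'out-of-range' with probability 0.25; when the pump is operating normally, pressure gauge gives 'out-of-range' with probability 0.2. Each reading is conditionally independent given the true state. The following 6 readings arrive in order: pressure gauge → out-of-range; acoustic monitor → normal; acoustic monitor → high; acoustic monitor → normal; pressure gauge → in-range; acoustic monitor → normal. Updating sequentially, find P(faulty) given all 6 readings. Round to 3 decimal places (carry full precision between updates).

After pressure gauge='out-of-range': P(faulty) = 0.25·0.6500 / (0.25·0.6500 + 0.2·0.3500) ≈ 0.6989
After acoustic monitor='normal': P(faulty) = 0.15·0.6989 / (0.15·0.6989 + 0.75·0.3011) ≈ 0.3171
After acoustic monitor='high': P(faulty) = 0.85·0.3171 / (0.85·0.3171 + 0.25·0.6829) ≈ 0.6122
After acoustic monitor='normal': P(faulty) = 0.15·0.6122 / (0.15·0.6122 + 0.75·0.3878) ≈ 0.2400
After pressure gauge='in-range': P(faulty) = 0.75·0.2400 / (0.75·0.2400 + 0.8·0.7600) ≈ 0.2284
After acoustic monitor='normal': P(faulty) = 0.15·0.2284 / (0.15·0.2284 + 0.75·0.7716) ≈ 0.0559

0.056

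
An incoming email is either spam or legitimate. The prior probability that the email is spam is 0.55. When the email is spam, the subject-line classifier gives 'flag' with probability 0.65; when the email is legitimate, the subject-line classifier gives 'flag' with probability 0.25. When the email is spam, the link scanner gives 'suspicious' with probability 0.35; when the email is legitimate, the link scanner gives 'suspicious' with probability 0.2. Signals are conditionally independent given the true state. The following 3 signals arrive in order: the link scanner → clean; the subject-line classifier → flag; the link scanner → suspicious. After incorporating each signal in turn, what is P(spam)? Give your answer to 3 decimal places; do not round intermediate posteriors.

0.819

After the link scanner='clean': P(spam) = 0.65·0.5500 / (0.65·0.5500 + 0.8·0.4500) ≈ 0.4983
After the subject-line classifier='flag': P(spam) = 0.65·0.4983 / (0.65·0.4983 + 0.25·0.5017) ≈ 0.7208
After the link scanner='suspicious': P(spam) = 0.35·0.7208 / (0.35·0.7208 + 0.2·0.2792) ≈ 0.8188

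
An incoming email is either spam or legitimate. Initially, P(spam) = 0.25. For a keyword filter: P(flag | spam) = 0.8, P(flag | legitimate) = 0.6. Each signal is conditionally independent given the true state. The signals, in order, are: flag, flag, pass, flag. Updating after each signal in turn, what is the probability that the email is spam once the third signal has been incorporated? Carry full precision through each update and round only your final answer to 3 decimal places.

After 'flag': P(spam) = 0.8·0.2500 / (0.8·0.2500 + 0.6·0.7500) ≈ 0.3077
After 'flag': P(spam) = 0.8·0.3077 / (0.8·0.3077 + 0.6·0.6923) ≈ 0.3721
After 'pass': P(spam) = 0.2·0.3721 / (0.2·0.3721 + 0.4·0.6279) ≈ 0.2286

0.229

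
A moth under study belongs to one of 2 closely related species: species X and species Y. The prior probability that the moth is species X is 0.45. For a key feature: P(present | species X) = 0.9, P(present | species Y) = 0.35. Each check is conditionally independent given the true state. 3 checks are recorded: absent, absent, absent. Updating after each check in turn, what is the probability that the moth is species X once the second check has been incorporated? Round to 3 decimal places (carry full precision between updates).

0.019

After 'absent': P(species X) = 0.1·0.4500 / (0.1·0.4500 + 0.65·0.5500) ≈ 0.1118
After 'absent': P(species X) = 0.1·0.1118 / (0.1·0.1118 + 0.65·0.8882) ≈ 0.0190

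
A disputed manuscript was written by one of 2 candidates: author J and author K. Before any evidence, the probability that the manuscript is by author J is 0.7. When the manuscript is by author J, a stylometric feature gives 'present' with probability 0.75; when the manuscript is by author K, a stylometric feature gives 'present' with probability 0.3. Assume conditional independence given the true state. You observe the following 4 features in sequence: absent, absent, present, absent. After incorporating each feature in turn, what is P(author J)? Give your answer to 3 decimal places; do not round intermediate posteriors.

After 'absent': P(author J) = 0.25·0.7000 / (0.25·0.7000 + 0.7·0.3000) ≈ 0.4545
After 'absent': P(author J) = 0.25·0.4545 / (0.25·0.4545 + 0.7·0.5455) ≈ 0.2294
After 'present': P(author J) = 0.75·0.2294 / (0.75·0.2294 + 0.3·0.7706) ≈ 0.4266
After 'absent': P(author J) = 0.25·0.4266 / (0.25·0.4266 + 0.7·0.5734) ≈ 0.2099

0.210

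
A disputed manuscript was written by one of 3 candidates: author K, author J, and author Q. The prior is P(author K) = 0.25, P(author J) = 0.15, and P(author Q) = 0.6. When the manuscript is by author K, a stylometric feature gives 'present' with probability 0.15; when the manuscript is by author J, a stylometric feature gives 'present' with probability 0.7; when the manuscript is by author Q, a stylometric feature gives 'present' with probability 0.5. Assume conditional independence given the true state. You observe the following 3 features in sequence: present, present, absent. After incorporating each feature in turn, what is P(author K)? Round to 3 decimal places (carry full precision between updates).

0.047

After 'present': normaliser = 0.15·0.2500 + 0.7·0.1500 + 0.5·0.6000; P(author K) ≈ 0.0847, P(author J) ≈ 0.2373, P(author Q) ≈ 0.6780
After 'present': normaliser = 0.15·0.0847 + 0.7·0.2373 + 0.5·0.6780; P(author K) ≈ 0.0245, P(author J) ≈ 0.3208, P(author Q) ≈ 0.6547
After 'absent': normaliser = 0.85·0.0245 + 0.3·0.3208 + 0.5·0.6547; P(author K) ≈ 0.0470, P(author J) ≈ 0.2165, P(author Q) ≈ 0.7365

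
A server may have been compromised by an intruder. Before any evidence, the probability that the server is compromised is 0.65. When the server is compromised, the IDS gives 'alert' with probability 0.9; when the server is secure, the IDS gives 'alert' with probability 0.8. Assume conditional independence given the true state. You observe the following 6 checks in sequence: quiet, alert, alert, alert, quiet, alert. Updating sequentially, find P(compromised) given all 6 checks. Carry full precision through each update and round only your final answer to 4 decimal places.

0.4265

Each posterior becomes the prior for the next update.
After 'quiet': P(compromised) = 0.1·0.6500 / (0.1·0.6500 + 0.2·0.3500) ≈ 0.4815
After 'alert': P(compromised) = 0.9·0.4815 / (0.9·0.4815 + 0.8·0.5185) ≈ 0.5109
After 'alert': P(compromised) = 0.9·0.5109 / (0.9·0.5109 + 0.8·0.4891) ≈ 0.5403
After 'alert': P(compromised) = 0.9·0.5403 / (0.9·0.5403 + 0.8·0.4597) ≈ 0.5694
After 'quiet': P(compromised) = 0.1·0.5694 / (0.1·0.5694 + 0.2·0.4306) ≈ 0.3980
After 'alert': P(compromised) = 0.9·0.3980 / (0.9·0.3980 + 0.8·0.6020) ≈ 0.4265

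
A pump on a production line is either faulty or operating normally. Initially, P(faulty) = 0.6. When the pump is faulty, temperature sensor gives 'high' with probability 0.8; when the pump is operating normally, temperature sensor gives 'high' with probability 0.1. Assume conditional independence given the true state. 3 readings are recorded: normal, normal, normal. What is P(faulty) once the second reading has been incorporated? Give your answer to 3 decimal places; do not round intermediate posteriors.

After 'normal': P(faulty) = 0.2·0.6000 / (0.2·0.6000 + 0.9·0.4000) ≈ 0.2500
After 'normal': P(faulty) = 0.2·0.2500 / (0.2·0.2500 + 0.9·0.7500) ≈ 0.0690

0.069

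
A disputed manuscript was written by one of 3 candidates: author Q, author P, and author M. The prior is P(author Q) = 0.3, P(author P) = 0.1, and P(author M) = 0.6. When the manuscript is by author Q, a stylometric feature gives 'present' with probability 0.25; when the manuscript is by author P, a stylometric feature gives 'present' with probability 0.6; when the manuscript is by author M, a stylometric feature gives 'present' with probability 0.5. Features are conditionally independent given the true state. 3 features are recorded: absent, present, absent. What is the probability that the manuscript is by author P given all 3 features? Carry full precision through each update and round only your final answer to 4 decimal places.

0.0757

After 'absent': normaliser = 0.75·0.3000 + 0.4·0.1000 + 0.5·0.6000; P(author Q) ≈ 0.3982, P(author P) ≈ 0.0708, P(author M) ≈ 0.5310
After 'present': normaliser = 0.25·0.3982 + 0.6·0.0708 + 0.5·0.5310; P(author Q) ≈ 0.2443, P(author P) ≈ 0.1042, P(author M) ≈ 0.6515
After 'absent': normaliser = 0.75·0.2443 + 0.4·0.1042 + 0.5·0.6515; P(author Q) ≈ 0.3327, P(author P) ≈ 0.0757, P(author M) ≈ 0.5915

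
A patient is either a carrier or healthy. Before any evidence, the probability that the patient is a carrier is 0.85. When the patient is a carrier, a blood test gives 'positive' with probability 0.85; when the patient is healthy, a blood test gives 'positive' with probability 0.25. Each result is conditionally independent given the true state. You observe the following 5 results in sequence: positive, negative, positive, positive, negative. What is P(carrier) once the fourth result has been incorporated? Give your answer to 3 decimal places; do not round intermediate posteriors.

After 'positive': P(carrier) = 0.85·0.8500 / (0.85·0.8500 + 0.25·0.1500) ≈ 0.9507
After 'negative': P(carrier) = 0.15·0.9507 / (0.15·0.9507 + 0.75·0.0493) ≈ 0.7940
After 'positive': P(carrier) = 0.85·0.7940 / (0.85·0.7940 + 0.25·0.2060) ≈ 0.9291
After 'positive': P(carrier) = 0.85·0.9291 / (0.85·0.9291 + 0.25·0.0709) ≈ 0.9780

0.978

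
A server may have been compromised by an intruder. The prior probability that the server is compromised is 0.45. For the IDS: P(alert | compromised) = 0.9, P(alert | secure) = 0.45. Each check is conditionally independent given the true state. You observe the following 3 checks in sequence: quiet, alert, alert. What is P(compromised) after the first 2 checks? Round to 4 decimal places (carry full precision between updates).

After 'quiet': P(compromised) = 0.1·0.4500 / (0.1·0.4500 + 0.55·0.5500) ≈ 0.1295
After 'alert': P(compromised) = 0.9·0.1295 / (0.9·0.1295 + 0.45·0.8705) ≈ 0.2293

0.2293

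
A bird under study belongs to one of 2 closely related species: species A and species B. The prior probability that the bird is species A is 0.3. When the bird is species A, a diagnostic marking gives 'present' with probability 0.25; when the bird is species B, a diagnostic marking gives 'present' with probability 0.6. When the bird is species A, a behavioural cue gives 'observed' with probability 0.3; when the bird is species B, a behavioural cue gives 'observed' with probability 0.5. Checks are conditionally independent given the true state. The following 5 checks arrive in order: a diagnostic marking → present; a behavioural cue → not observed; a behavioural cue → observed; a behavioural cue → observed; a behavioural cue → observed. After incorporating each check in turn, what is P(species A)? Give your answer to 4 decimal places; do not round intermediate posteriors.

After a diagnostic marking='present': P(species A) = 0.25·0.3000 / (0.25·0.3000 + 0.6·0.7000) ≈ 0.1515
After a behavioural cue='not observed': P(species A) = 0.7·0.1515 / (0.7·0.1515 + 0.5·0.8485) ≈ 0.2000
After a behavioural cue='observed': P(species A) = 0.3·0.2000 / (0.3·0.2000 + 0.5·0.8000) ≈ 0.1304
After a behavioural cue='observed': P(species A) = 0.3·0.1304 / (0.3·0.1304 + 0.5·0.8696) ≈ 0.0826
After a behavioural cue='observed': P(species A) = 0.3·0.0826 / (0.3·0.0826 + 0.5·0.9174) ≈ 0.0512

0.0512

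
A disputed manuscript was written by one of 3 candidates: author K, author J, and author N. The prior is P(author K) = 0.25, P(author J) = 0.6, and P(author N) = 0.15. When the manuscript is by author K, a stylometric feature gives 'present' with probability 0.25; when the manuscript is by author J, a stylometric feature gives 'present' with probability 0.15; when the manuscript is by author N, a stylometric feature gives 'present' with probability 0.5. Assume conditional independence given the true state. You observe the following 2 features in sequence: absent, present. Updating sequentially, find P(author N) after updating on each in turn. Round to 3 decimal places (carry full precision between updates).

After 'absent': normaliser = 0.75·0.2500 + 0.85·0.6000 + 0.5·0.1500; P(author K) ≈ 0.2427, P(author J) ≈ 0.6602, P(author N) ≈ 0.0971
After 'present': normaliser = 0.25·0.2427 + 0.15·0.6602 + 0.5·0.0971; P(author K) ≈ 0.2914, P(author J) ≈ 0.4755, P(author N) ≈ 0.2331

0.233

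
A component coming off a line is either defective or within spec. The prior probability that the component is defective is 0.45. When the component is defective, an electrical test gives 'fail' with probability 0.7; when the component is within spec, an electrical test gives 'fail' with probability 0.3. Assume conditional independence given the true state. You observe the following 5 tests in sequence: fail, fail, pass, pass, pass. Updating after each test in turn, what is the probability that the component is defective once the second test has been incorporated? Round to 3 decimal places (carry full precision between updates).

0.817

After 'fail': P(defective) = 0.7·0.4500 / (0.7·0.4500 + 0.3·0.5500) ≈ 0.6562
After 'fail': P(defective) = 0.7·0.6562 / (0.7·0.6562 + 0.3·0.3438) ≈ 0.8167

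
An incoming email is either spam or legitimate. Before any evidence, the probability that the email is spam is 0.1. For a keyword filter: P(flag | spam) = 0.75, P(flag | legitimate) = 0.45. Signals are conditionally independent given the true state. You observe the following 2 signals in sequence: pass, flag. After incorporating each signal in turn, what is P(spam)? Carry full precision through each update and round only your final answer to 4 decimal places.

Apply Bayes' rule sequentially, carrying P(spam) forward.
After 'pass': P(spam) = 0.25·0.1000 / (0.25·0.1000 + 0.55·0.9000) ≈ 0.0481
After 'flag': P(spam) = 0.75·0.0481 / (0.75·0.0481 + 0.45·0.9519) ≈ 0.0776

0.0776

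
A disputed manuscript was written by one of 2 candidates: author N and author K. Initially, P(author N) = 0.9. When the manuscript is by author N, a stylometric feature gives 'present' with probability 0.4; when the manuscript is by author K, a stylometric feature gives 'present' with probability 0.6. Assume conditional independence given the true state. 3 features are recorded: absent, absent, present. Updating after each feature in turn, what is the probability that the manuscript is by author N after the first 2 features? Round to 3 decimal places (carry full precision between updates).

After 'absent': P(author N) = 0.6·0.9000 / (0.6·0.9000 + 0.4·0.1000) ≈ 0.9310
After 'absent': P(author N) = 0.6·0.9310 / (0.6·0.9310 + 0.4·0.0690) ≈ 0.9529

0.953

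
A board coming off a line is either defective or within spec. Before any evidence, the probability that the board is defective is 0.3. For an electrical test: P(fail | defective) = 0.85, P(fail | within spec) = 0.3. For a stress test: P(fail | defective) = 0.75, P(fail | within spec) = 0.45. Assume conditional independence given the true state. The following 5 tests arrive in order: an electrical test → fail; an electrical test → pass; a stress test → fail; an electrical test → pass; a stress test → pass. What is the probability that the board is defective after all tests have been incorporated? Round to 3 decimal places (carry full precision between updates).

0.041

After an electrical test='fail': P(defective) = 0.85·0.3000 / (0.85·0.3000 + 0.3·0.7000) ≈ 0.5484
After an electrical test='pass': P(defective) = 0.15·0.5484 / (0.15·0.5484 + 0.7·0.4516) ≈ 0.2065
After a stress test='fail': P(defective) = 0.75·0.2065 / (0.75·0.2065 + 0.45·0.7935) ≈ 0.3025
After an electrical test='pass': P(defective) = 0.15·0.3025 / (0.15·0.3025 + 0.7·0.6975) ≈ 0.0850
After a stress test='pass': P(defective) = 0.25·0.0850 / (0.25·0.0850 + 0.55·0.9150) ≈ 0.0405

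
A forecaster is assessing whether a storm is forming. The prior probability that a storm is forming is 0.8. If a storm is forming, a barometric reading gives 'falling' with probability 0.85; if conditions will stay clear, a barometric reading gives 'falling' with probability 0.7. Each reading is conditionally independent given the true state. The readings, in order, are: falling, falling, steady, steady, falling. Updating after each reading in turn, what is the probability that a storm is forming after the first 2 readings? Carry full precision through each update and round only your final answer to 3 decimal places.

0.855

After 'falling': P(storm) = 0.85·0.8000 / (0.85·0.8000 + 0.7·0.2000) ≈ 0.8293
After 'falling': P(storm) = 0.85·0.8293 / (0.85·0.8293 + 0.7·0.1707) ≈ 0.8550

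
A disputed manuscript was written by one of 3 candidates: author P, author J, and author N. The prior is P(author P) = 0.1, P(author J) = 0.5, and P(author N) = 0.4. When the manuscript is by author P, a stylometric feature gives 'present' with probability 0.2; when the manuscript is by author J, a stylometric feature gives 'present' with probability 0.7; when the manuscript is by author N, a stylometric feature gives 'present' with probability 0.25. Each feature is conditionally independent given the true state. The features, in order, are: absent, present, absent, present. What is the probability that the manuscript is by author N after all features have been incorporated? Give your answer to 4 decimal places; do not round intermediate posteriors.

0.3636

After 'absent': normaliser = 0.8·0.1000 + 0.3·0.5000 + 0.75·0.4000; P(author P) ≈ 0.1509, P(author J) ≈ 0.2830, P(author N) ≈ 0.5660
After 'present': normaliser = 0.2·0.1509 + 0.7·0.2830 + 0.25·0.5660; P(author P) ≈ 0.0816, P(author J) ≈ 0.5357, P(author N) ≈ 0.3827
After 'absent': normaliser = 0.8·0.0816 + 0.3·0.5357 + 0.75·0.3827; P(author P) ≈ 0.1273, P(author J) ≈ 0.3133, P(author N) ≈ 0.5594
After 'present': normaliser = 0.2·0.1273 + 0.7·0.3133 + 0.25·0.5594; P(author P) ≈ 0.0662, P(author J) ≈ 0.5702, P(author N) ≈ 0.3636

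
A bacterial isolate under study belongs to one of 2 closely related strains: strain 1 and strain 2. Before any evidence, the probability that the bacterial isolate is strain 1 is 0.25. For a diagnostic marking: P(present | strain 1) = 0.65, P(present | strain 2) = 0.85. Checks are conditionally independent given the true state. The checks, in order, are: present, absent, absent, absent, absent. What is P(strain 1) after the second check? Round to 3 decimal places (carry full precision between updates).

0.373

After 'present': P(strain 1) = 0.65·0.2500 / (0.65·0.2500 + 0.85·0.7500) ≈ 0.2031
After 'absent': P(strain 1) = 0.35·0.2031 / (0.35·0.2031 + 0.15·0.7969) ≈ 0.3730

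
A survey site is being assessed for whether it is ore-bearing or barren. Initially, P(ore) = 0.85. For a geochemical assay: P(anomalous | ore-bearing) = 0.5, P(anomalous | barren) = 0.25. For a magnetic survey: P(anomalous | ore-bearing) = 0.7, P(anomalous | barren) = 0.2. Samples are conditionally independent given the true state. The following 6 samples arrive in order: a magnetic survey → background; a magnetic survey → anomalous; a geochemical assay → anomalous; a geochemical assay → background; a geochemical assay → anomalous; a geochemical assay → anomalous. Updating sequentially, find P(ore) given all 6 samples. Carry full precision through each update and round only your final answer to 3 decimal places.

0.975

After a magnetic survey='background': P(ore) = 0.3·0.8500 / (0.3·0.8500 + 0.8·0.1500) ≈ 0.6800
After a magnetic survey='anomalous': P(ore) = 0.7·0.6800 / (0.7·0.6800 + 0.2·0.3200) ≈ 0.8815
After a geochemical assay='anomalous': P(ore) = 0.5·0.8815 / (0.5·0.8815 + 0.25·0.1185) ≈ 0.9370
After a geochemical assay='background': P(ore) = 0.5·0.9370 / (0.5·0.9370 + 0.75·0.0630) ≈ 0.9084
After a geochemical assay='anomalous': P(ore) = 0.5·0.9084 / (0.5·0.9084 + 0.25·0.0916) ≈ 0.9520
After a geochemical assay='anomalous': P(ore) = 0.5·0.9520 / (0.5·0.9520 + 0.25·0.0480) ≈ 0.9754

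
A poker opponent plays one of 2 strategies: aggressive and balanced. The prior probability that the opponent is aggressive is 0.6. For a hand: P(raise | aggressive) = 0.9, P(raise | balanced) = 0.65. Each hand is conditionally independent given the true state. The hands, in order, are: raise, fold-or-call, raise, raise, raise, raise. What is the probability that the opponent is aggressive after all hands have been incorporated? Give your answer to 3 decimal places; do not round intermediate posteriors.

After 'raise': P(aggressive) = 0.9·0.6000 / (0.9·0.6000 + 0.65·0.4000) ≈ 0.6750
After 'fold-or-call': P(aggressive) = 0.1·0.6750 / (0.1·0.6750 + 0.35·0.3250) ≈ 0.3724
After 'raise': P(aggressive) = 0.9·0.3724 / (0.9·0.3724 + 0.65·0.6276) ≈ 0.4510
After 'raise': P(aggressive) = 0.9·0.4510 / (0.9·0.4510 + 0.65·0.5490) ≈ 0.5322
After 'raise': P(aggressive) = 0.9·0.5322 / (0.9·0.5322 + 0.65·0.4678) ≈ 0.6117
After 'raise': P(aggressive) = 0.9·0.6117 / (0.9·0.6117 + 0.65·0.3883) ≈ 0.6856

0.686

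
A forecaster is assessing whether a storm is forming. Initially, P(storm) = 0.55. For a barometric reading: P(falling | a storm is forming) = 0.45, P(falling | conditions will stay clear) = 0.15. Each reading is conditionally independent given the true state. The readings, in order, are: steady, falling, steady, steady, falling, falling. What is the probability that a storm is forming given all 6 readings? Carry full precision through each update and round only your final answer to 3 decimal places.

Apply Bayes' rule sequentially, carrying P(storm) forward.
After 'steady': P(storm) = 0.55·0.5500 / (0.55·0.5500 + 0.85·0.4500) ≈ 0.4416
After 'falling': P(storm) = 0.45·0.4416 / (0.45·0.4416 + 0.15·0.5584) ≈ 0.7035
After 'steady': P(storm) = 0.55·0.7035 / (0.55·0.7035 + 0.85·0.2965) ≈ 0.6056
After 'steady': P(storm) = 0.55·0.6056 / (0.55·0.6056 + 0.85·0.3944) ≈ 0.4983
After 'falling': P(storm) = 0.45·0.4983 / (0.45·0.4983 + 0.15·0.5017) ≈ 0.7487
After 'falling': P(storm) = 0.45·0.7487 / (0.45·0.7487 + 0.15·0.2513) ≈ 0.8994

0.899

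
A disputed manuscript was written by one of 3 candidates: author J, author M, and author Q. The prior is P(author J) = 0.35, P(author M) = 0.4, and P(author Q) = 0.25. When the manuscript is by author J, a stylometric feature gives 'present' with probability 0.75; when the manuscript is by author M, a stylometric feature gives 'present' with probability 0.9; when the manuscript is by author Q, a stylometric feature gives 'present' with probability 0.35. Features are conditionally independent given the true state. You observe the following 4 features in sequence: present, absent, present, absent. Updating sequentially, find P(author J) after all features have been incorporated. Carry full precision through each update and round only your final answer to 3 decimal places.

0.432

After 'present': normaliser = 0.75·0.3500 + 0.9·0.4000 + 0.35·0.2500; P(author J) ≈ 0.3697, P(author M) ≈ 0.5070, P(author Q) ≈ 0.1232
After 'absent': normaliser = 0.25·0.3697 + 0.1·0.5070 + 0.65·0.1232; P(author J) ≈ 0.4140, P(author M) ≈ 0.2271, P(author Q) ≈ 0.3588
After 'present': normaliser = 0.75·0.4140 + 0.9·0.2271 + 0.35·0.3588; P(author J) ≈ 0.4848, P(author M) ≈ 0.3191, P(author Q) ≈ 0.1961
After 'absent': normaliser = 0.25·0.4848 + 0.1·0.3191 + 0.65·0.1961; P(author J) ≈ 0.4320, P(author M) ≈ 0.1137, P(author Q) ≈ 0.4543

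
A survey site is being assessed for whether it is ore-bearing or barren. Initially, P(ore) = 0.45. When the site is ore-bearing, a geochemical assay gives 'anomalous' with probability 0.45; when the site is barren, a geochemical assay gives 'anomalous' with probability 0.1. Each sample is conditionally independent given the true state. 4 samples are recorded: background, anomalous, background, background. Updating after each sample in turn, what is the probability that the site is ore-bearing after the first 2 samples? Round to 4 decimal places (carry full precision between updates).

0.6923

After 'background': P(ore) = 0.55·0.4500 / (0.55·0.4500 + 0.9·0.5500) ≈ 0.3333
After 'anomalous': P(ore) = 0.45·0.3333 / (0.45·0.3333 + 0.1·0.6667) ≈ 0.6923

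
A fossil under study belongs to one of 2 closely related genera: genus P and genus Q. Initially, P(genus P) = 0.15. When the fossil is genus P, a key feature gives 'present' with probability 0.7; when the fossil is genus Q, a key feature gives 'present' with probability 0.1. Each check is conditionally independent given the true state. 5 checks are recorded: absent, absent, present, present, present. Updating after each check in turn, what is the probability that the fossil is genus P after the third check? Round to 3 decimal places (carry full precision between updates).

After 'absent': P(genus P) = 0.3·0.1500 / (0.3·0.1500 + 0.9·0.8500) ≈ 0.0556
After 'absent': P(genus P) = 0.3·0.0556 / (0.3·0.0556 + 0.9·0.9444) ≈ 0.0192
After 'present': P(genus P) = 0.7·0.0192 / (0.7·0.0192 + 0.1·0.9808) ≈ 0.1207

0.121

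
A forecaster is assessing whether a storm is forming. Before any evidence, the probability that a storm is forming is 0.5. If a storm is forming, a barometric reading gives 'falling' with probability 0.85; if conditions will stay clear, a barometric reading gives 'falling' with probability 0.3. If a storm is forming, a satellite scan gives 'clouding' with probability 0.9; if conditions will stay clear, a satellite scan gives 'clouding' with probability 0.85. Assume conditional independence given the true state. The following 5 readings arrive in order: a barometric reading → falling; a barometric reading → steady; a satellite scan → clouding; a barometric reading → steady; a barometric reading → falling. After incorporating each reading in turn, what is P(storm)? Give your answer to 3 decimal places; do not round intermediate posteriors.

0.281

After a barometric reading='falling': P(storm) = 0.85·0.5000 / (0.85·0.5000 + 0.3·0.5000) ≈ 0.7391
After a barometric reading='steady': P(storm) = 0.15·0.7391 / (0.15·0.7391 + 0.7·0.2609) ≈ 0.3778
After a satellite scan='clouding': P(storm) = 0.9·0.3778 / (0.9·0.3778 + 0.85·0.6222) ≈ 0.3913
After a barometric reading='steady': P(storm) = 0.15·0.3913 / (0.15·0.3913 + 0.7·0.6087) ≈ 0.1211
After a barometric reading='falling': P(storm) = 0.85·0.1211 / (0.85·0.1211 + 0.3·0.8789) ≈ 0.2807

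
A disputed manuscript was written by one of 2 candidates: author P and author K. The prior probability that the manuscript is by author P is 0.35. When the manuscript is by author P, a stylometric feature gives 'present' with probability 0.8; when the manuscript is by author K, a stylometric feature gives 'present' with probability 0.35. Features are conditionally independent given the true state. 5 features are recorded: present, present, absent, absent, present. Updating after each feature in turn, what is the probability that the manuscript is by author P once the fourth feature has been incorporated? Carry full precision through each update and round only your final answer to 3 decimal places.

0.210

After 'present': P(author P) = 0.8·0.3500 / (0.8·0.3500 + 0.35·0.6500) ≈ 0.5517
After 'present': P(author P) = 0.8·0.5517 / (0.8·0.5517 + 0.35·0.4483) ≈ 0.7378
After 'absent': P(author P) = 0.2·0.7378 / (0.2·0.7378 + 0.65·0.2622) ≈ 0.4640
After 'absent': P(author P) = 0.2·0.4640 / (0.2·0.4640 + 0.65·0.5360) ≈ 0.2103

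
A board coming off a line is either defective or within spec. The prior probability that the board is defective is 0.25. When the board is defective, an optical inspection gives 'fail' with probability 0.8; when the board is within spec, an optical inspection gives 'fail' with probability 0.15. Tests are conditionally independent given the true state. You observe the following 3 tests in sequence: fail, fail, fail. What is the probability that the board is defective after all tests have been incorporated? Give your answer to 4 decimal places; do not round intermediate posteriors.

After 'fail': P(defective) = 0.8·0.2500 / (0.8·0.2500 + 0.15·0.7500) ≈ 0.6400
After 'fail': P(defective) = 0.8·0.6400 / (0.8·0.6400 + 0.15·0.3600) ≈ 0.9046
After 'fail': P(defective) = 0.8·0.9046 / (0.8·0.9046 + 0.15·0.0954) ≈ 0.9806

0.9806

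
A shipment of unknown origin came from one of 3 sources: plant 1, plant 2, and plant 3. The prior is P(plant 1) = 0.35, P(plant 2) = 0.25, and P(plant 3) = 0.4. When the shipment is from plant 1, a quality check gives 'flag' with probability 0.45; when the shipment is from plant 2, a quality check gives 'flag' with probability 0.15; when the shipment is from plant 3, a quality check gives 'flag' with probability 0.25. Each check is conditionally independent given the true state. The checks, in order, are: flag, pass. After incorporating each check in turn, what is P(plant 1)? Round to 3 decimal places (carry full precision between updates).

After 'flag': normaliser = 0.45·0.3500 + 0.15·0.2500 + 0.25·0.4000; P(plant 1) ≈ 0.5339, P(plant 2) ≈ 0.1271, P(plant 3) ≈ 0.3390
After 'pass': normaliser = 0.55·0.5339 + 0.85·0.1271 + 0.75·0.3390; P(plant 1) ≈ 0.4477, P(plant 2) ≈ 0.1647, P(plant 3) ≈ 0.3876

0.448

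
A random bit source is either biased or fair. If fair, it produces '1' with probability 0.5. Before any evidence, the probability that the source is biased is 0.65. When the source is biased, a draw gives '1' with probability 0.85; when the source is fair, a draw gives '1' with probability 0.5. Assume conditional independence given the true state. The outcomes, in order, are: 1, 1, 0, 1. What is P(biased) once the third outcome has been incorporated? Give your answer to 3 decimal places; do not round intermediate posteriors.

0.617

After '1': P(biased) = 0.85·0.6500 / (0.85·0.6500 + 0.5·0.3500) ≈ 0.7595
After '1': P(biased) = 0.85·0.7595 / (0.85·0.7595 + 0.5·0.2405) ≈ 0.8429
After '0': P(biased) = 0.15·0.8429 / (0.15·0.8429 + 0.5·0.1571) ≈ 0.6169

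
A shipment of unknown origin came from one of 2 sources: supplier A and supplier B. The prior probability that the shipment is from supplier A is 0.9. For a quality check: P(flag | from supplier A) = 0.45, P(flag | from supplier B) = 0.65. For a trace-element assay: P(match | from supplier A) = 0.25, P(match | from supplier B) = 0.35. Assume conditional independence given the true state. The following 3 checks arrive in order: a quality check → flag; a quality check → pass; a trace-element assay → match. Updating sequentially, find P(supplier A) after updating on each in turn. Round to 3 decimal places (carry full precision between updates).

0.875

After a quality check='flag': P(supplier A) = 0.45·0.9000 / (0.45·0.9000 + 0.65·0.1000) ≈ 0.8617
After a quality check='pass': P(supplier A) = 0.55·0.8617 / (0.55·0.8617 + 0.35·0.1383) ≈ 0.9073
After a trace-element assay='match': P(supplier A) = 0.25·0.9073 / (0.25·0.9073 + 0.35·0.0927) ≈ 0.8749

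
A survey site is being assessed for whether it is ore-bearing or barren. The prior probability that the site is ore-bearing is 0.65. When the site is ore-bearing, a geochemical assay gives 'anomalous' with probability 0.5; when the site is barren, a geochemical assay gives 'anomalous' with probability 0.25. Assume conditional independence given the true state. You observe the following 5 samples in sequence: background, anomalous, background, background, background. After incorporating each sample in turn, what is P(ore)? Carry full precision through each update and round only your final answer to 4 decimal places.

After 'background': P(ore) = 0.5·0.6500 / (0.5·0.6500 + 0.75·0.3500) ≈ 0.5532
After 'anomalous': P(ore) = 0.5·0.5532 / (0.5·0.5532 + 0.25·0.4468) ≈ 0.7123
After 'background': P(ore) = 0.5·0.7123 / (0.5·0.7123 + 0.75·0.2877) ≈ 0.6228
After 'background': P(ore) = 0.5·0.6228 / (0.5·0.6228 + 0.75·0.3772) ≈ 0.5239
After 'background': P(ore) = 0.5·0.5239 / (0.5·0.5239 + 0.75·0.4761) ≈ 0.4232

0.4232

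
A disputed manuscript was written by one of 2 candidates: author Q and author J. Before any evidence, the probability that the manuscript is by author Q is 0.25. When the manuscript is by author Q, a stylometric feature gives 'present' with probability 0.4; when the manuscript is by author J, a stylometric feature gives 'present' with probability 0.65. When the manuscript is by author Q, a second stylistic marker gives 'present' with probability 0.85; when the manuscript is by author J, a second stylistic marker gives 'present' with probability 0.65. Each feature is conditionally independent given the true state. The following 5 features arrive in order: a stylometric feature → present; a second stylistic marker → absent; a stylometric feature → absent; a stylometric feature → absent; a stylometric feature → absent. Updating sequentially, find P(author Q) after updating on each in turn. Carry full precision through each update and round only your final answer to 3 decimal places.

0.307

Apply Bayes' rule sequentially, carrying P(author Q) forward.
After a stylometric feature='present': P(author Q) = 0.4·0.2500 / (0.4·0.2500 + 0.65·0.7500) ≈ 0.1702
After a second stylistic marker='absent': P(author Q) = 0.15·0.1702 / (0.15·0.1702 + 0.35·0.8298) ≈ 0.0808
After a stylometric feature='absent': P(author Q) = 0.6·0.0808 / (0.6·0.0808 + 0.35·0.9192) ≈ 0.1310
After a stylometric feature='absent': P(author Q) = 0.6·0.1310 / (0.6·0.1310 + 0.35·0.8690) ≈ 0.2053
After a stylometric feature='absent': P(author Q) = 0.6·0.2053 / (0.6·0.2053 + 0.35·0.7947) ≈ 0.3069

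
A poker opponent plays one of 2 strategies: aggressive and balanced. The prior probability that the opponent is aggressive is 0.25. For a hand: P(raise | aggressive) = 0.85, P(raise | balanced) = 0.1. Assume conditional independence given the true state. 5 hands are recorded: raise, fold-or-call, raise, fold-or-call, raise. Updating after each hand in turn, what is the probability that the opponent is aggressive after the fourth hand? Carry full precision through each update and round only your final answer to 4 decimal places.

After 'raise': P(aggressive) = 0.85·0.2500 / (0.85·0.2500 + 0.1·0.7500) ≈ 0.7391
After 'fold-or-call': P(aggressive) = 0.15·0.7391 / (0.15·0.7391 + 0.9·0.2609) ≈ 0.3208
After 'raise': P(aggressive) = 0.85·0.3208 / (0.85·0.3208 + 0.1·0.6792) ≈ 0.8006
After 'fold-or-call': P(aggressive) = 0.15·0.8006 / (0.15·0.8006 + 0.9·0.1994) ≈ 0.4008

0.4008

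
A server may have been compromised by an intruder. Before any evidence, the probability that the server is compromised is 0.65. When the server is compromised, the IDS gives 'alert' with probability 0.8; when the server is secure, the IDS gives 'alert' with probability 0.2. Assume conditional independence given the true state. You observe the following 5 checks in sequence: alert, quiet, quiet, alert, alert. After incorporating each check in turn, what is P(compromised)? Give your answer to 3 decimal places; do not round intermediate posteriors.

After 'alert': P(compromised) = 0.8·0.6500 / (0.8·0.6500 + 0.2·0.3500) ≈ 0.8814
After 'quiet': P(compromised) = 0.2·0.8814 / (0.2·0.8814 + 0.8·0.1186) ≈ 0.6500
After 'quiet': P(compromised) = 0.2·0.6500 / (0.2·0.6500 + 0.8·0.3500) ≈ 0.3171
After 'alert': P(compromised) = 0.8·0.3171 / (0.8·0.3171 + 0.2·0.6829) ≈ 0.6500
After 'alert': P(compromised) = 0.8·0.6500 / (0.8·0.6500 + 0.2·0.3500) ≈ 0.8814

0.881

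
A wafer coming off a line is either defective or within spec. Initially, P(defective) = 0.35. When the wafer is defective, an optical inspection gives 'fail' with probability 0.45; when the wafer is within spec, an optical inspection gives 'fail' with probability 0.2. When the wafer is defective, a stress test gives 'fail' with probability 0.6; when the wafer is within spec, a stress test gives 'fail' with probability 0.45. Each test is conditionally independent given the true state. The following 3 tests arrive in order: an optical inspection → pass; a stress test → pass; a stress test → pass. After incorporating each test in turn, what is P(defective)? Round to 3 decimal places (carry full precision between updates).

After an optical inspection='pass': P(defective) = 0.55·0.3500 / (0.55·0.3500 + 0.8·0.6500) ≈ 0.2702
After a stress test='pass': P(defective) = 0.4·0.2702 / (0.4·0.2702 + 0.55·0.7298) ≈ 0.2121
After a stress test='pass': P(defective) = 0.4·0.2121 / (0.4·0.2121 + 0.55·0.7879) ≈ 0.1637

0.164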